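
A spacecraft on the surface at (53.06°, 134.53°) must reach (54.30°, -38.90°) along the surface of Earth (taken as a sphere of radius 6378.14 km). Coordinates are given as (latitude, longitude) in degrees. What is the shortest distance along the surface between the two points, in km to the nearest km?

8071 km

Let φ₁ = 0.9261 rad, φ₂ = 0.9477 rad, and Δλ = -3.0269 rad.
Haversine: a = sin²(Δφ/2) + cos φ₁ cos φ₂ sin²(Δλ/2) = 0.0001 + (0.6010)(0.5835)(0.9967) = 0.34966.
Central angle c = 2·arcsin(√a) = 1.26539 rad.
Distance = R·c = 6378.14 × 1.2654 ≈ 8071 km.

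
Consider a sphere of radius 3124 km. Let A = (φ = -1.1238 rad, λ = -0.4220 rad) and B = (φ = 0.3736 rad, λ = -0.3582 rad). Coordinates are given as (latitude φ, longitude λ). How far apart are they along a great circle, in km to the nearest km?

With latitudes φ₁ = -64.389°, φ₂ = 21.406° and longitude difference Δλ = 3.655°:
Haversine: a = sin²(Δφ/2) + cos φ₁ cos φ₂ sin²(Δλ/2) = 0.4633 + (0.4323)(0.9310)(0.0010) = 0.46374.
Central angle c = 2·arcsin(√a) = 1.49822 rad.
Distance = R·c = 3124 × 1.4982 ≈ 4680 km.

4680 km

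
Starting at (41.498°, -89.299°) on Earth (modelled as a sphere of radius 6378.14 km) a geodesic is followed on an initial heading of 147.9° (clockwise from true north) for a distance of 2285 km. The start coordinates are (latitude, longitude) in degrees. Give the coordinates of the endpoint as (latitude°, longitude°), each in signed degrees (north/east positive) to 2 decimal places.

Angular distance δ = d/R = 2285/6378.14 = 0.35825 rad; initial bearing θ = 2.5813 rad.
sin φ₂ = sin φ₁ cos δ + cos φ₁ sin δ cos θ = (0.6626)(0.9365) + (0.7490)(0.3506)(-0.8471) = 0.3981, so φ₂ = 23.46°.
Δλ = atan2(sin θ sin δ cos φ₁, cos δ − sin φ₁ sin φ₂) = atan2(0.1396, 0.6728) = 11.719°.
λ₂ = -89.299° + 11.719° = -77.58°.

23.46°, -77.58°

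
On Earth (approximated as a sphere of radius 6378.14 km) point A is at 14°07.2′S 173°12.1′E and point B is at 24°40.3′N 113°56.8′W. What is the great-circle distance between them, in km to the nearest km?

Let φ₁ = -0.2464 rad, φ₂ = 0.4306 rad, and Δλ = 1.2715 rad.
cos c = sin φ₁ sin φ₂ + cos φ₁ cos φ₂ cos Δλ = (-0.2440)(0.4174) + (0.9698)(0.9087)(0.2948) = 0.15801,
so c = arccos(0.15801) = 1.41213 rad.
Distance = R·c = 6378.14 × 1.4121 ≈ 9007 km.

9007 km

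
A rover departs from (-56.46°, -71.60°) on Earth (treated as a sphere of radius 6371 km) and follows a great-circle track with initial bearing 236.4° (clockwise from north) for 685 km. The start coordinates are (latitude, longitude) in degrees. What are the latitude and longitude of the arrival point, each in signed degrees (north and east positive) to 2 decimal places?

-59.49°, -81.74°

Angular distance δ = d/R = 685/6371 = 0.10752 rad; initial bearing θ = 4.1260 rad.
sin φ₂ = sin φ₁ cos δ + cos φ₁ sin δ cos θ = (-0.8335)(0.9942) + (0.5525)(0.1073)(-0.5534) = -0.8615, so φ₂ = -59.49°.
Δλ = atan2(sin θ sin δ cos φ₁, cos δ − sin φ₁ sin φ₂) = atan2(-0.0494, 0.2762) = -10.139°.
λ₂ = -71.600° − 10.139° = -81.74°.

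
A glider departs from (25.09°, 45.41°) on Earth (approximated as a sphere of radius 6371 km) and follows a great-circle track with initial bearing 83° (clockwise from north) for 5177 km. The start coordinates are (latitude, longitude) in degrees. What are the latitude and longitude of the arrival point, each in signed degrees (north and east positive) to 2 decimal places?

21.82°, 96.33°

Angular distance δ = d/R = 5177/6371 = 0.81259 rad; initial bearing θ = 1.4486 rad.
sin φ₂ = sin φ₁ cos δ + cos φ₁ sin δ cos θ = (0.4240)(0.6876) + (0.9056)(0.7261)(0.1219) = 0.3717, so φ₂ = 21.82°.
Δλ = atan2(sin θ sin δ cos φ₁, cos δ − sin φ₁ sin φ₂) = atan2(0.6527, 0.5300) = 50.921°.
λ₂ = 45.410° + 50.921° = 96.33°.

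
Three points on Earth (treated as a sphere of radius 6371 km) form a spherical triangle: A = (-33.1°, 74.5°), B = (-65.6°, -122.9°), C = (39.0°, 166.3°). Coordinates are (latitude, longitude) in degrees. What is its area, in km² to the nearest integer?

96107320 km²

Side lengths (central angles): a = 2.0573, b = 1.9435, c = 1.4029 rad; semiperimeter s = 2.7018.
By l'Huilier's theorem, tan(E/4) = √[tan(s/2) tan((s−a)/2) tan((s−b)/2) tan((s−c)/2)], giving spherical excess E = 2.3678 rad.
Area = E·R² = 2.3678 × (6371)² ≈ 96107320 km².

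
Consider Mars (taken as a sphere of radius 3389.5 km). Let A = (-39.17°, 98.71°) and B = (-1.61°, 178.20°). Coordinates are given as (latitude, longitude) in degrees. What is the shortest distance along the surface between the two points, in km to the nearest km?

4783 km

In radians: φ₁ = -0.6836, φ₂ = -0.0281, Δλ = 79.490° = 1.3874 rad.
cos c = sin φ₁ sin φ₂ + cos φ₁ cos φ₂ cos Δλ = (-0.6316)(-0.0281) + (0.7753)(0.9996)(0.1824) = 0.15911,
so c = arccos(0.15911) = 1.41101 rad.
Distance = R·c = 3389.5 × 1.4110 ≈ 4783 km.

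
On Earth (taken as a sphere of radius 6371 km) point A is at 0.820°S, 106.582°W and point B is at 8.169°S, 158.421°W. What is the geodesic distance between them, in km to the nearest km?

Let φ₁ = -0.0143 rad, φ₂ = -0.1426 rad, and Δλ = -0.9048 rad.
cos c = sin φ₁ sin φ₂ + cos φ₁ cos φ₂ cos Δλ = (-0.0143)(-0.1421) + (0.9999)(0.9899)(0.6179) = 0.61357,
so c = arccos(0.61357) = 0.91022 rad.
Distance = R·c = 6371 × 0.9102 ≈ 5799 km.

5799 km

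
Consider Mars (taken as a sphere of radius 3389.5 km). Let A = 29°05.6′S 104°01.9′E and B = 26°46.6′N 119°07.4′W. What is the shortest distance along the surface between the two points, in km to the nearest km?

8401 km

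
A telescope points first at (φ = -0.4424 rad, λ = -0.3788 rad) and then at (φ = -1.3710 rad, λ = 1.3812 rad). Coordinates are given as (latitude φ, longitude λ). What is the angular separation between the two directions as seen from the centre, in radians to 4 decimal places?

1.1747 rad

In radians: φ₁ = -0.4424, φ₂ = -1.3710, Δλ = 100.841° = 1.7600 rad.
cos c = sin φ₁ sin φ₂ + cos φ₁ cos φ₂ cos Δλ = (-0.4281)(-0.9801) + (0.9037)(0.1985)(-0.1881) = 0.38586,
so c = arccos(0.38586) = 1.17466 rad.
So the angular separation is 1.1747 rad.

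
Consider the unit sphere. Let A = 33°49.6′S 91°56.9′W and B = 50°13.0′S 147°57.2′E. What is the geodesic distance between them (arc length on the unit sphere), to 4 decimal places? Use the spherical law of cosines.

With latitudes φ₁ = -33.827°, φ₂ = -50.217° and longitude difference Δλ = -120.098°:
cos c = sin φ₁ sin φ₂ + cos φ₁ cos φ₂ cos Δλ = (-0.5567)(-0.7685) + (0.8307)(0.6399)(-0.5015) = 0.16122,
so c = arccos(0.16122) = 1.40887 rad.
On the unit sphere the arc length equals the central angle: 1.4089.

1.4089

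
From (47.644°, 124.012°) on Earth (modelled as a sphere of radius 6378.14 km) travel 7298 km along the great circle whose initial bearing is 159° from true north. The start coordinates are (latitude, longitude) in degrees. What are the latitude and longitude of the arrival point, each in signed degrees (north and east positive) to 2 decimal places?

Angular distance δ = d/R = 7298/6378.14 = 1.14422 rad; initial bearing θ = 2.7751 rad.
sin φ₂ = sin φ₁ cos δ + cos φ₁ sin δ cos θ = (0.7390)(0.4138) + (0.6737)(0.9104)(-0.9336) = -0.2669, so φ₂ = -15.48°.
Δλ = atan2(sin θ sin δ cos φ₁, cos δ − sin φ₁ sin φ₂) = atan2(0.2198, 0.6110) = 19.787°.
λ₂ = 124.012° + 19.787° = 143.80°.

-15.48°, 143.80°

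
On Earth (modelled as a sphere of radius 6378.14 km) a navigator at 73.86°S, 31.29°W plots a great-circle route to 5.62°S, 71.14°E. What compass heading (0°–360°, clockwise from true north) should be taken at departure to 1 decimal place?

Δλ = 102.430° = 1.7877 rad.
y = sin Δλ · cos φ₂ = (0.9766)(0.9952) = 0.9719
x = cos φ₁ sin φ₂ − sin φ₁ cos φ₂ cos Δλ = (0.2780)(-0.0979) − (-0.9606)(0.9952)(-0.2152) = -0.2330
θ = atan2(y, x) = 103.48°, so the bearing is 103.5°.

103.5°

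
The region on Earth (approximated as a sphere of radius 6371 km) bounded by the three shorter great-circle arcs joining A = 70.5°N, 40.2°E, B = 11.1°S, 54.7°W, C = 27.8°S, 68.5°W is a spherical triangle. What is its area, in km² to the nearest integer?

6595370 km²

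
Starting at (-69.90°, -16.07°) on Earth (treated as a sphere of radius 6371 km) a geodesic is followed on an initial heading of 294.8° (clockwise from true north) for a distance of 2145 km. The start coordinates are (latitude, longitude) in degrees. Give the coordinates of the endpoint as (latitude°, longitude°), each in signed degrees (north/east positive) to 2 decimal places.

-57.01°, -49.49°

Angular distance δ = d/R = 2145/6371 = 0.33668 rad; initial bearing θ = 5.1452 rad.
sin φ₂ = sin φ₁ cos δ + cos φ₁ sin δ cos θ = (-0.9391)(0.9439) + (0.3437)(0.3304)(0.4195) = -0.8387, so φ₂ = -57.01°.
Δλ = atan2(sin θ sin δ cos φ₁, cos δ − sin φ₁ sin φ₂) = atan2(-0.1031, 0.1562) = -33.418°.
λ₂ = -16.070° − 33.418° = -49.49°.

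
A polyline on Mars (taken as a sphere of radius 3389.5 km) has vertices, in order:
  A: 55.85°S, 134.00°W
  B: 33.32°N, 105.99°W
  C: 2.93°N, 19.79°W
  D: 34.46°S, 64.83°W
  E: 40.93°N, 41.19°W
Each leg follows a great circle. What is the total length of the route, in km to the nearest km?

Leg A→B: central angle 1.6113 rad, distance 5461.4 km.
Leg B→C: central angle 1.4873 rad, distance 5041.2 km.
Leg C→D: central angle 0.9849 rad, distance 3338.4 km.
Leg D→E: central angle 1.3695 rad, distance 4641.8 km.
Total: 5461.4 + 5041.2 + 3338.4 + 4641.8 ≈ 18483 km.

18483 km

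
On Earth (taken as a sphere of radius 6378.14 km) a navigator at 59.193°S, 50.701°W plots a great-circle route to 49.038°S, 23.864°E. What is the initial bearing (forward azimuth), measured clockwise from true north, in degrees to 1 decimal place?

110.5°

Δλ = 74.565° = 1.3014 rad.
y = sin Δλ · cos φ₂ = (0.9639)(0.6556) = 0.6319
x = cos φ₁ sin φ₂ − sin φ₁ cos φ₂ cos Δλ = (0.5121)(-0.7551) − (-0.8589)(0.6556)(0.2661) = -0.2369
θ = atan2(y, x) = 110.55°, so the bearing is 110.5°.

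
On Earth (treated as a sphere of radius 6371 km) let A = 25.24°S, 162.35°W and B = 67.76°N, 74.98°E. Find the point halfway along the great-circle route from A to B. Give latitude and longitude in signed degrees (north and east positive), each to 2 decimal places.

32.98°, 173.18°

Central angle δ = 2.1889 rad. Interpolating on the sphere with fraction f = 0.5:
P = [sin((1−f)δ)·A + sin(fδ)·B] / sin δ = 1.0904·A + 1.0904·B in Cartesian coordinates,
giving P = (-0.8329, 0.0996, 0.5443), i.e. latitude 32.98°, longitude 173.18°.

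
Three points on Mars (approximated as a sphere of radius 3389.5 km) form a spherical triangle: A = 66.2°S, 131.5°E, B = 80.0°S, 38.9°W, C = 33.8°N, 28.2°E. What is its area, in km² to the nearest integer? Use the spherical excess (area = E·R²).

Side lengths (central angles): a = 2.0848, b = 2.1971, c = 0.5882 rad; semiperimeter s = 2.4350.
By l'Huilier's theorem, tan(E/4) = √[tan(s/2) tan((s−a)/2) tan((s−b)/2) tan((s−c)/2)], giving spherical excess E = 1.0750 rad.
Area = E·R² = 1.0750 × (3389.5)² ≈ 12350737 km².

12350737 km²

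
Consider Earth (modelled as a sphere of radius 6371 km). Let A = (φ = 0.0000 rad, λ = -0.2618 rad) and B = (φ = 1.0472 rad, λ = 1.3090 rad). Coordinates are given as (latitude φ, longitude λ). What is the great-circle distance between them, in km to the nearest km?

Let φ₁ = 0.0000 rad, φ₂ = 1.0472 rad, and Δλ = 1.5708 rad.
Haversine: a = sin²(Δφ/2) + cos φ₁ cos φ₂ sin²(Δλ/2) = 0.2500 + (1.0000)(0.5000)(0.5000) = 0.50000.
Central angle c = 2·arcsin(√a) = 1.57080 rad.
Distance = R·c = 6371 × 1.5708 ≈ 10008 km.

10008 km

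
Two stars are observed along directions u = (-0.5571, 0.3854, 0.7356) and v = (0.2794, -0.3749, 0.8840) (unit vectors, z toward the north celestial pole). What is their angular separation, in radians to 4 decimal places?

1.2131 rad

u·v = 0.3501; |u| = 1.0000, |v| = 1.0000.
cos θ = (u·v)/(|u||v|) = 0.3501, so θ = 1.2131 rad.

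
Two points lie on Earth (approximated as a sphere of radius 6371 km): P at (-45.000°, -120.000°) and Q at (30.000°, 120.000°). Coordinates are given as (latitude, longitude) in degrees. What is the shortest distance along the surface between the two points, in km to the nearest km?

14598 km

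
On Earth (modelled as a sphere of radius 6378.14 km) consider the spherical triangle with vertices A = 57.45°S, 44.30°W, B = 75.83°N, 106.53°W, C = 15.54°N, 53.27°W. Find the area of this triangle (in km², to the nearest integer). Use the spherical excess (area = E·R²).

9754504 km²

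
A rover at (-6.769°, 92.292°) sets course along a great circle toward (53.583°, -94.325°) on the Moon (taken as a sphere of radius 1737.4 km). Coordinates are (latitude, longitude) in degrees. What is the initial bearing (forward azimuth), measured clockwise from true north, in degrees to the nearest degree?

Δλ = 173.383° = 3.0261 rad.
y = sin Δλ · cos φ₂ = (0.1152)(0.5937) = 0.0684
x = cos φ₁ sin φ₂ − sin φ₁ cos φ₂ cos Δλ = (0.9930)(0.8047) − (-0.1179)(0.5937)(-0.9933) = 0.7296
θ = atan2(y, x) = 5.36°, so the bearing is 5°.

5°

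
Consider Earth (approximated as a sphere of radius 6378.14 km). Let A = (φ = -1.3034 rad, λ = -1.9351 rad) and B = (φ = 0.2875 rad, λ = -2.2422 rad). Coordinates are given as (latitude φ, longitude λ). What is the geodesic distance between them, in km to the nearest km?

10223 km

In radians: φ₁ = -1.3034, φ₂ = 0.2875, Δλ = -17.596° = -0.3071 rad.
cos c = sin φ₁ sin φ₂ + cos φ₁ cos φ₂ cos Δλ = (-0.9645)(0.2836) + (0.2642)(0.9590)(0.9532) = -0.03196,
so c = arccos(-0.03196) = 1.60276 rad.
Distance = R·c = 6378.14 × 1.6028 ≈ 10223 km.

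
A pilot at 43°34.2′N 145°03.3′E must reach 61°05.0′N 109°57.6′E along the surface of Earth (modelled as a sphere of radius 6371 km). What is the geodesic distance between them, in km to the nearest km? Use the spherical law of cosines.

With latitudes φ₁ = 43.570°, φ₂ = 61.083° and longitude difference Δλ = -35.095°:
cos c = sin φ₁ sin φ₂ + cos φ₁ cos φ₂ cos Δλ = (0.6892)(0.8753) + (0.7245)(0.4835)(0.8182) = 0.88996,
so c = arccos(0.88996) = 0.47355 rad.
Distance = R·c = 6371 × 0.4735 ≈ 3017 km.

3017 km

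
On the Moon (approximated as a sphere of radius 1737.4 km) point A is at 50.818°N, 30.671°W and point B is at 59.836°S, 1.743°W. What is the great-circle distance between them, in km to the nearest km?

Let φ₁ = 0.8869 rad, φ₂ = -1.0443 rad, and Δλ = 0.5049 rad.
Haversine: a = sin²(Δφ/2) + cos φ₁ cos φ₂ sin²(Δλ/2) = 0.6764 + (0.6318)(0.5025)(0.0624) = 0.69617.
Central angle c = 2·arcsin(√a) = 1.97396 rad.
Distance = R·c = 1737.4 × 1.9740 ≈ 3430 km.

3430 km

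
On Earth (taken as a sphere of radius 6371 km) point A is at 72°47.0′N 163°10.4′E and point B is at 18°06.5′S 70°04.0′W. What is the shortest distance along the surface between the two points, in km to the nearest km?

13091 km

Let φ₁ = 1.2703 rad, φ₂ = -0.3161 rad, and Δλ = 2.2124 rad.
cos c = sin φ₁ sin φ₂ + cos φ₁ cos φ₂ cos Δλ = (0.9552)(-0.3108) + (0.2960)(0.9505)(-0.5985) = -0.46525,
so c = arccos(-0.46525) = 2.05471 rad.
Distance = R·c = 6371 × 2.0547 ≈ 13091 km.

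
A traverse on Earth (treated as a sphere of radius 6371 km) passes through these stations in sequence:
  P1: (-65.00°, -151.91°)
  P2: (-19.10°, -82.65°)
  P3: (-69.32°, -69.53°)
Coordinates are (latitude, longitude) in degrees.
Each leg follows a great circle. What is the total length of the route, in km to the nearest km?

12775 km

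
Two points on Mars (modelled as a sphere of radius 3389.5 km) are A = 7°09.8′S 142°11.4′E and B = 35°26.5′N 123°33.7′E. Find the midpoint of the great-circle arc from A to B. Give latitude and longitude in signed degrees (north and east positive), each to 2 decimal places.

The central angle between A and B is δ = 0.8042 rad.
With f = 0.5, the slerp weights are sin((1−f)δ)/sin δ = 0.5433 and sin(fδ)/sin δ = 0.5433.
Weighted sum of the unit vectors: (0.5433)·(-0.7839,0.6083,-0.1247) + (0.5433)·(-0.4504,0.6789,0.5799) = (-0.6706, 0.6994, 0.2473).
Converting back: φ = atan2(z, √(x²+y²)) = 14.32°, λ = atan2(y, x) = 133.80°.

14.32°, 133.80°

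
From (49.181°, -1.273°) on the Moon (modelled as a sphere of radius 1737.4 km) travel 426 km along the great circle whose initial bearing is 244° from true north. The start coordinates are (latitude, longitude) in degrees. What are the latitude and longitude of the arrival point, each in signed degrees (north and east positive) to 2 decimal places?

Angular distance δ = d/R = 426/1737.4 = 0.24519 rad; initial bearing θ = 4.2586 rad.
sin φ₂ = sin φ₁ cos δ + cos φ₁ sin δ cos θ = (0.7568)(0.9701) + (0.6537)(0.2427)(-0.4384) = 0.6646, so φ₂ = 41.65°.
Δλ = atan2(sin θ sin δ cos φ₁, cos δ − sin φ₁ sin φ₂) = atan2(-0.1426, 0.4671) = -16.977°.
λ₂ = -1.273° − 16.977° = -18.25°.

41.65°, -18.25°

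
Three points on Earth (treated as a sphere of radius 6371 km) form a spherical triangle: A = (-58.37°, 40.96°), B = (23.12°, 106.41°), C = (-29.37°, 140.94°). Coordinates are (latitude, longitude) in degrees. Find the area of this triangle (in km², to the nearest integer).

Side lengths (central angles): a = 1.0841, b = 1.2256, c = 1.7051 rad; semiperimeter s = 2.0074.
By l'Huilier's theorem, tan(E/4) = √[tan(s/2) tan((s−a)/2) tan((s−b)/2) tan((s−c)/2)], giving spherical excess E = 0.8717 rad.
Area = E·R² = 0.8717 × (6371)² ≈ 35380738 km².

35380738 km²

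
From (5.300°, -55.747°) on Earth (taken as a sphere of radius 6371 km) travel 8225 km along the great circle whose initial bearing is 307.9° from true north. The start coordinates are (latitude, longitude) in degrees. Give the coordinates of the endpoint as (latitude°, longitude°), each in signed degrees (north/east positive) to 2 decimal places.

Angular distance δ = d/R = 8225/6371 = 1.29101 rad; initial bearing θ = 5.3739 rad.
sin φ₂ = sin φ₁ cos δ + cos φ₁ sin δ cos θ = (0.0924)(0.2762) + (0.9957)(0.9611)(0.6143) = 0.6134, so φ₂ = 37.83°.
Δλ = atan2(sin θ sin δ cos φ₁, cos δ − sin φ₁ sin φ₂) = atan2(-0.7552, 0.2195) = -73.793°.
λ₂ = -55.747° − 73.793° = -129.54°.

37.83°, -129.54°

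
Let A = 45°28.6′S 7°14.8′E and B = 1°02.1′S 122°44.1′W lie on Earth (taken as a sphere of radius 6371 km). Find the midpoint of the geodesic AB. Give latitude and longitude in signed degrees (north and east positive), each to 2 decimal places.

-43.57°, -78.37°

The central angle between A and B is δ = 2.0237 rad.
With f = 0.5, the slerp weights are sin((1−f)δ)/sin δ = 0.9429 and sin(fδ)/sin δ = 0.9429.
Weighted sum of the unit vectors: (0.9429)·(0.6956,0.0885,-0.7130) + (0.9429)·(-0.5407,-0.8410,-0.0181) = (0.1461, -0.7096, -0.6893).
Converting back: φ = atan2(z, √(x²+y²)) = -43.57°, λ = atan2(y, x) = -78.37°.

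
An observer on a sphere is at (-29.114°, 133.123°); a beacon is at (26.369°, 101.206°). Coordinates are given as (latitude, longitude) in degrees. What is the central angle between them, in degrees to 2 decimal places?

63.36°

With latitudes φ₁ = -29.114°, φ₂ = 26.369° and longitude difference Δλ = -31.917°:
cos c = sin φ₁ sin φ₂ + cos φ₁ cos φ₂ cos Δλ = (-0.4865)(0.4442) + (0.8737)(0.8960)(0.8488) = 0.44831,
so c = arccos(0.44831) = 1.10592 rad.
So the angular separation is 63.36°.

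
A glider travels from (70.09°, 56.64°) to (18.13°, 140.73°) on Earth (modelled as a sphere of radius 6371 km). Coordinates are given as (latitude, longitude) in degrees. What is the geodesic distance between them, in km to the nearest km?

Let φ₁ = 1.2233 rad, φ₂ = 0.3164 rad, and Δλ = 1.4676 rad.
Haversine: a = sin²(Δφ/2) + cos φ₁ cos φ₂ sin²(Δλ/2) = 0.1919 + (0.3405)(0.9504)(0.4485) = 0.33705.
Central angle c = 2·arcsin(√a) = 1.23883 rad.
Distance = R·c = 6371 × 1.2388 ≈ 7893 km.

7893 km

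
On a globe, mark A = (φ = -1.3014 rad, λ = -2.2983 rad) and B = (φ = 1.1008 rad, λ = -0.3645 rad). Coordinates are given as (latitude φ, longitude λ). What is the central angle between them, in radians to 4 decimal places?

In radians: φ₁ = -1.3014, φ₂ = 1.1008, Δλ = 110.799° = 1.9338 rad.
cos c = sin φ₁ sin φ₂ + cos φ₁ cos φ₂ cos Δλ = (-0.9639)(0.8916) + (0.2661)(0.4529)(-0.3551) = -0.90221,
so c = arccos(-0.90221) = 2.69567 rad.
So the angular separation is 2.6957 rad.

2.6957 rad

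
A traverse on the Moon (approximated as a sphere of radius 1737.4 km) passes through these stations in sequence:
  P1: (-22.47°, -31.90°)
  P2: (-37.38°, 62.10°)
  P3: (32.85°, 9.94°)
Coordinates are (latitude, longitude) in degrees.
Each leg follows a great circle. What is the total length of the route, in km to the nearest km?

5003 km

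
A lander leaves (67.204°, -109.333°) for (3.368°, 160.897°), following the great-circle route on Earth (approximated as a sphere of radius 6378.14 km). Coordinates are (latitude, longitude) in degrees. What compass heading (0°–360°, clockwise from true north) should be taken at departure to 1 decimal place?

271.1°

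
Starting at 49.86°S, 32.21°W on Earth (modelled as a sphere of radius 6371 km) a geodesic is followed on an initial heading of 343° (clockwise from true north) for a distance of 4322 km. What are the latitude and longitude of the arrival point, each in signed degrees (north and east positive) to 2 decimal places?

-12.02°, -43.02°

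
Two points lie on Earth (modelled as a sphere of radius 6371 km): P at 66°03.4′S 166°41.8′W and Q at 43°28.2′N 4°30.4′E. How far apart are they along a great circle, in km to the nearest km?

With latitudes φ₁ = -66.057°, φ₂ = 43.470° and longitude difference Δλ = 171.203°:
cos c = sin φ₁ sin φ₂ + cos φ₁ cos φ₂ cos Δλ = (-0.9139)(0.6880) + (0.4058)(0.7257)(-0.9882) = -0.91984,
so c = arccos(-0.91984) = 2.73846 rad.
Distance = R·c = 6371 × 2.7385 ≈ 17447 km.

17447 km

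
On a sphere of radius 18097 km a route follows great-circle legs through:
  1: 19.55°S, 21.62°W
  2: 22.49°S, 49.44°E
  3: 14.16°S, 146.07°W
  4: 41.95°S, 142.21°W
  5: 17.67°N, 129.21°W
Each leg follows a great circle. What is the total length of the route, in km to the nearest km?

93142 km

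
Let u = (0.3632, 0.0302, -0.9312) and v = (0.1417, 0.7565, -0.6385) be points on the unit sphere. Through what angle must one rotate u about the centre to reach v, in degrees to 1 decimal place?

u·v = 0.6689; |u| = 1.0000, |v| = 1.0000.
cos θ = (u·v)/(|u||v|) = 0.6689, so θ = 48.0°.

48.0°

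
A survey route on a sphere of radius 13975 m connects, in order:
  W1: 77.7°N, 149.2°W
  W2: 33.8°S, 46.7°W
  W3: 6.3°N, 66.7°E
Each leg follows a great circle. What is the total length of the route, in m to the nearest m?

58167 m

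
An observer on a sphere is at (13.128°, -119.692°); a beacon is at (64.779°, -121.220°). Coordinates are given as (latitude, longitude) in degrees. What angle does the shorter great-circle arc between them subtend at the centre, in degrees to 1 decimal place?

51.7°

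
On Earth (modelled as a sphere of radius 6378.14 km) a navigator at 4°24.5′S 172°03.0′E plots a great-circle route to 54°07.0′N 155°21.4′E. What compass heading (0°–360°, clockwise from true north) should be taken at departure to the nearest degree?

Δλ = -16.693° = -0.2914 rad.
y = sin Δλ · cos φ₂ = (-0.2872)(0.5861) = -0.1684
x = cos φ₁ sin φ₂ − sin φ₁ cos φ₂ cos Δλ = (0.9970)(0.8102) − (-0.0769)(0.5861)(0.9579) = 0.8510
θ = atan2(y, x) = -11.19°; adding 360° gives 349°.

349°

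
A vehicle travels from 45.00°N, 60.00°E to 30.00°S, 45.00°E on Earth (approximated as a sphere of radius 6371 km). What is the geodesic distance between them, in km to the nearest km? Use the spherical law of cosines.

8477 km

Let φ₁ = 0.7854 rad, φ₂ = -0.5236 rad, and Δλ = -0.2618 rad.
cos c = sin φ₁ sin φ₂ + cos φ₁ cos φ₂ cos Δλ = (0.7071)(-0.5000) + (0.7071)(0.8660)(0.9659) = 0.23795,
so c = arccos(0.23795) = 1.33054 rad.
Distance = R·c = 6371 × 1.3305 ≈ 8477 km.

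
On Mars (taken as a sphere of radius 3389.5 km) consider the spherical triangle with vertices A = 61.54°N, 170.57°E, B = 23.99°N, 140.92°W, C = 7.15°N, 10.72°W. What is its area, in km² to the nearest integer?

Side lengths (central angles): a = 2.1347, b = 1.9426, c = 0.8686 rad; semiperimeter s = 2.4730.
By l'Huilier's theorem, tan(E/4) = √[tan(s/2) tan((s−a)/2) tan((s−b)/2) tan((s−c)/2)], giving spherical excess E = 1.4231 rad.
Area = E·R² = 1.4231 × (3389.5)² ≈ 16349060 km².

16349060 km²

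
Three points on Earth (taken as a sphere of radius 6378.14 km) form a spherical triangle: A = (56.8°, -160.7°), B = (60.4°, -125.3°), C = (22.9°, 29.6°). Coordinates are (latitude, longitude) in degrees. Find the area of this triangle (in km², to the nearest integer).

14223139 km²

Side lengths (central angles): a = 1.6446, b = 1.7423, c = 0.3238 rad; semiperimeter s = 1.8554.
By l'Huilier's theorem, tan(E/4) = √[tan(s/2) tan((s−a)/2) tan((s−b)/2) tan((s−c)/2)], giving spherical excess E = 0.3496 rad.
Area = E·R² = 0.3496 × (6378.14)² ≈ 14223139 km².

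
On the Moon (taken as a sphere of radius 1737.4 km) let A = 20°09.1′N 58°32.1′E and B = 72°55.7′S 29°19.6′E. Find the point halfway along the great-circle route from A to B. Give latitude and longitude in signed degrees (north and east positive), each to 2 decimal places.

The central angle between A and B is δ = 1.6597 rad.
With f = 0.5, the slerp weights are sin((1−f)δ)/sin δ = 0.7407 and sin(fδ)/sin δ = 0.7407.
Weighted sum of the unit vectors: (0.7407)·(0.4900,0.8007,0.3445) + (0.7407)·(0.2559,0.1438,-0.9559) = (0.5526, 0.6997, -0.4529).
Converting back: φ = atan2(z, √(x²+y²)) = -26.93°, λ = atan2(y, x) = 51.70°.

-26.93°, 51.70°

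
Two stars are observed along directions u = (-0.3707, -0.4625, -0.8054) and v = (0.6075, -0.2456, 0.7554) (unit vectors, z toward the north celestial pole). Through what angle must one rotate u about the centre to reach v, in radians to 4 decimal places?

u·v = -0.7200; |u| = 1.0000, |v| = 1.0000.
cos θ = (u·v)/(|u||v|) = -0.7200, so θ = 2.3746 rad.

2.3746 rad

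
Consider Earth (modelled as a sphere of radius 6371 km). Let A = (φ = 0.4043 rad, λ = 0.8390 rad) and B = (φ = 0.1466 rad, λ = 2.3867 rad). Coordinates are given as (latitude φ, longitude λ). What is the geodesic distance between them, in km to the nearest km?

Let φ₁ = 0.4043 rad, φ₂ = 0.1466 rad, and Δλ = 1.5477 rad.
cos c = sin φ₁ sin φ₂ + cos φ₁ cos φ₂ cos Δλ = (0.3934)(0.1461) + (0.9194)(0.9893)(0.0231) = 0.07847,
so c = arccos(0.07847) = 1.49225 rad.
Distance = R·c = 6371 × 1.4922 ≈ 9507 km.

9507 km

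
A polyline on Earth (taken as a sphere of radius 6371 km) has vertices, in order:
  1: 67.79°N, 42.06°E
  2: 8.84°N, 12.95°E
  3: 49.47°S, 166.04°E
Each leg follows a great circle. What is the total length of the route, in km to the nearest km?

Leg 1→2: central angle 1.0831 rad, distance 6900.3 km.
Leg 2→3: central angle 2.3315 rad, distance 14853.7 km.
Total: 6900.3 + 14853.7 ≈ 21754 km.

21754 km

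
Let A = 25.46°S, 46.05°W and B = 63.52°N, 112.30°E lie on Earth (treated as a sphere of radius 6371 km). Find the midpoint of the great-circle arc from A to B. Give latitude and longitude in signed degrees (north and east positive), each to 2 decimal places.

The central angle between A and B is δ = 2.4325 rad.
With f = 0.5, the slerp weights are sin((1−f)δ)/sin δ = 1.4403 and sin(fδ)/sin δ = 1.4403.
Weighted sum of the unit vectors: (1.4403)·(0.6266,-0.6500,-0.4299) + (1.4403)·(-0.1692,0.4125,0.8951) = (0.6588, -0.3421, 0.6700).
Converting back: φ = atan2(z, √(x²+y²)) = 42.07°, λ = atan2(y, x) = -27.44°.

42.07°, -27.44°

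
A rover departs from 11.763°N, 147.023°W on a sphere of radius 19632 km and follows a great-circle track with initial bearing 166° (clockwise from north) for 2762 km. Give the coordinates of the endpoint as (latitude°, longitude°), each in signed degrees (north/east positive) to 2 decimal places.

Angular distance δ = d/R = 2762/19632 = 0.14069 rad; initial bearing θ = 2.8972 rad.
sin φ₂ = sin φ₁ cos δ + cos φ₁ sin δ cos θ = (0.2039)(0.9901) + (0.9790)(0.1402)(-0.9703) = 0.0686, so φ₂ = 3.94°.
Δλ = atan2(sin θ sin δ cos φ₁, cos δ − sin φ₁ sin φ₂) = atan2(0.0332, 0.9761) = 1.949°.
λ₂ = -147.023° + 1.949° = -145.07°.

3.94°, -145.07°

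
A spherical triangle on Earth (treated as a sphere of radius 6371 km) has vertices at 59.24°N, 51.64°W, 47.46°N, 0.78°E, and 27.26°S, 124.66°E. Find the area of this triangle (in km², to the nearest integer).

Side lengths (central angles): a = 2.3084, b = 2.5816, c = 0.5660 rad; semiperimeter s = 2.7280.
By l'Huilier's theorem, tan(E/4) = √[tan(s/2) tan((s−a)/2) tan((s−b)/2) tan((s−c)/2)], giving spherical excess E = 1.4304 rad.
Area = E·R² = 1.4304 × (6371)² ≈ 58059898 km².

58059898 km²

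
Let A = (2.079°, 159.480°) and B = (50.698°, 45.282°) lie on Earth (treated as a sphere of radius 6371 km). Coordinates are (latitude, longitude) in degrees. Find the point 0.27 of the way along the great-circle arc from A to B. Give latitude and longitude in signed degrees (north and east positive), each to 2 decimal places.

The central angle between A and B is δ = 1.8043 rad.
With f = 0.27, the slerp weights are sin((1−f)δ)/sin δ = 0.9950 and sin(fδ)/sin δ = 0.4812.
Weighted sum of the unit vectors: (0.9950)·(-0.9359,0.3503,0.0363) + (0.4812)·(0.4457,0.4501,0.7738) = (-0.7168, 0.5651, 0.4084).
Converting back: φ = atan2(z, √(x²+y²)) = 24.11°, λ = atan2(y, x) = 141.75°.

24.11°, 141.75°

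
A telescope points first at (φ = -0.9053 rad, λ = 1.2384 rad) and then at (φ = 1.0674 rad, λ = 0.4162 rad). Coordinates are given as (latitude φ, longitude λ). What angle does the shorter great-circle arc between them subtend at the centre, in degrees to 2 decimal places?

119.10°

In radians: φ₁ = -0.9053, φ₂ = 1.0674, Δλ = -47.109° = -0.8222 rad.
Haversine: a = sin²(Δφ/2) + cos φ₁ cos φ₂ sin²(Δλ/2) = 0.6956 + (0.6174)(0.4824)(0.1597) = 0.74315.
Central angle c = 2·arcsin(√a) = 2.07865 rad.
So the angular separation is 119.10°.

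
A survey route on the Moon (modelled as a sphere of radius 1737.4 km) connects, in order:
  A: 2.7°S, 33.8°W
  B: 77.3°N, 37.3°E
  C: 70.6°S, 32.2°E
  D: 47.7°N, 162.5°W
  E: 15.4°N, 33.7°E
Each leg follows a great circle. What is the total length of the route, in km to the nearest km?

Leg A→B: central angle 1.5456 rad, distance 2685.4 km.
Leg B→C: central angle 2.5819 rad, distance 4485.8 km.
Leg C→D: central angle 2.7235 rad, distance 4731.8 km.
Leg D→E: central angle 2.0116 rad, distance 3495.0 km.
Total: 2685.4 + 4485.8 + 4731.8 + 3495.0 ≈ 15398 km.

15398 km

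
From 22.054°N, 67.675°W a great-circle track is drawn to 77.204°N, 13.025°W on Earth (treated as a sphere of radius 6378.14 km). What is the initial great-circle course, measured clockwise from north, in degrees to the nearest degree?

With φ₁ = 0.3849, φ₂ = 1.3475, Δλ = 0.9538 rad, the forward-azimuth formula gives
θ = atan2( sin Δλ cos φ₂ , cos φ₁ sin φ₂ − sin φ₁ cos φ₂ cos Δλ ) = atan2(0.1806, 0.8557) = 11.92°.
So the initial bearing is 12°.

12°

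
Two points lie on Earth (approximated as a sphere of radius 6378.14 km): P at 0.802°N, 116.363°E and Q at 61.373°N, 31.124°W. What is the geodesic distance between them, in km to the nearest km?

With latitudes φ₁ = 0.802°, φ₂ = 61.373° and longitude difference Δλ = -147.487°:
Haversine: a = sin²(Δφ/2) + cos φ₁ cos φ₂ sin²(Δλ/2) = 0.2543 + (0.9999)(0.4791)(0.9216) = 0.69584.
Central angle c = 2·arcsin(√a) = 1.97326 rad.
Distance = R·c = 6378.14 × 1.9733 ≈ 12586 km.

12586 km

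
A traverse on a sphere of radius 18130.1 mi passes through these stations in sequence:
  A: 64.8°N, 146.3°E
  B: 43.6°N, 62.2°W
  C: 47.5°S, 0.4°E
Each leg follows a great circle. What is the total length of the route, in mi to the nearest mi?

Leg A→B: central angle 1.2100 rad, distance 21937.5 mi.
Leg B→C: central angle 1.8580 rad, distance 33686.1 mi.
Total: 21937.5 + 33686.1 ≈ 55624 mi.

55624 mi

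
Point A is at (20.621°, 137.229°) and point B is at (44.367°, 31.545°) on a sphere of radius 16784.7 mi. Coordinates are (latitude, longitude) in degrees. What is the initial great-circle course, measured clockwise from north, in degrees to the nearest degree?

316°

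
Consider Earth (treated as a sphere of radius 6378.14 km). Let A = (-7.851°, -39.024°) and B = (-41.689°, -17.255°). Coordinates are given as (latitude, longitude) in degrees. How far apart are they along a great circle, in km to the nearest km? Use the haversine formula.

With latitudes φ₁ = -7.851°, φ₂ = -41.689° and longitude difference Δλ = 21.769°:
Haversine: a = sin²(Δφ/2) + cos φ₁ cos φ₂ sin²(Δλ/2) = 0.0847 + (0.9906)(0.7468)(0.0357) = 0.11107.
Central angle c = 2·arcsin(√a) = 0.67954 rad.
Distance = R·c = 6378.14 × 0.6795 ≈ 4334 km.

4334 km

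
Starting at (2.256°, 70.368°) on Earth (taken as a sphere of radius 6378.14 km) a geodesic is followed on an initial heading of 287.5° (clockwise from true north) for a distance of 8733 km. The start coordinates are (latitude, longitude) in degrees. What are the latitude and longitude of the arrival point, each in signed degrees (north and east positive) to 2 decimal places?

17.59°, -8.23°

Angular distance δ = d/R = 8733/6378.14 = 1.36921 rad; initial bearing θ = 5.0178 rad.
sin φ₂ = sin φ₁ cos δ + cos φ₁ sin δ cos θ = (0.0394)(0.2002) + (0.9992)(0.9797)(0.3007) = 0.3023, so φ₂ = 17.59°.
Δλ = atan2(sin θ sin δ cos φ₁, cos δ − sin φ₁ sin φ₂) = atan2(-0.9337, 0.1883) = -78.596°.
λ₂ = 70.368° − 78.596° = -8.23°.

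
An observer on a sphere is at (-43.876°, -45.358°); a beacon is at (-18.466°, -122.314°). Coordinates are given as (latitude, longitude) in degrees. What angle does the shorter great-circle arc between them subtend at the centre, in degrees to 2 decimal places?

68.05°

With latitudes φ₁ = -43.876°, φ₂ = -18.466° and longitude difference Δλ = -76.956°:
cos c = sin φ₁ sin φ₂ + cos φ₁ cos φ₂ cos Δλ = (-0.6931)(-0.3167) + (0.7208)(0.9485)(0.2257) = 0.37385,
so c = arccos(0.37385) = 1.18764 rad.
So the angular separation is 68.05°.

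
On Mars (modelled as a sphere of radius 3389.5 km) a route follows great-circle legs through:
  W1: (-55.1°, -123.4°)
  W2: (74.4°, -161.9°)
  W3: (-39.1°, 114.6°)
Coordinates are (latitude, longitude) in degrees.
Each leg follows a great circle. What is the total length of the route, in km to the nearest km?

Leg W1→W2: central angle 2.3044 rad, distance 7810.7 km.
Leg W2→W3: central angle 2.1942 rad, distance 7437.3 km.
Total: 7810.7 + 7437.3 ≈ 15248 km.

15248 km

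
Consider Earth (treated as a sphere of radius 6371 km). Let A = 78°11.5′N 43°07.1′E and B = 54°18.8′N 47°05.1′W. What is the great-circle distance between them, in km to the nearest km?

4157 km

In radians: φ₁ = 1.3647, φ₂ = 0.9479, Δλ = -90.203° = -1.5743 rad.
cos c = sin φ₁ sin φ₂ + cos φ₁ cos φ₂ cos Δλ = (0.9788)(0.8122) + (0.2046)(0.5834)(-0.0035) = 0.79461,
so c = arccos(0.79461) = 0.65244 rad.
Distance = R·c = 6371 × 0.6524 ≈ 4157 km.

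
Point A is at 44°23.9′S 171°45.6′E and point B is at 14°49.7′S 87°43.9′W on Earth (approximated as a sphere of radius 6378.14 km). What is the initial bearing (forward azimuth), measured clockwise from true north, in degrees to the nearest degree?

108°

With φ₁ = -0.7749, φ₂ = -0.2588, Δλ = 1.7542 rad, the forward-azimuth formula gives
θ = atan2( sin Δλ cos φ₂ , cos φ₁ sin φ₂ − sin φ₁ cos φ₂ cos Δλ ) = atan2(0.9505, -0.3062) = 107.86°.
So the initial bearing is 108°.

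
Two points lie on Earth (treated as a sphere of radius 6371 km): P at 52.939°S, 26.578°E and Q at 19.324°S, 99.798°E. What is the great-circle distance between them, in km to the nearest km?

7188 km

In radians: φ₁ = -0.9240, φ₂ = -0.3373, Δλ = 73.220° = 1.2779 rad.
cos c = sin φ₁ sin φ₂ + cos φ₁ cos φ₂ cos Δλ = (-0.7980)(-0.3309) + (0.6027)(0.9437)(0.2887) = 0.42825,
so c = arccos(0.42825) = 1.12824 rad.
Distance = R·c = 6371 × 1.1282 ≈ 7188 km.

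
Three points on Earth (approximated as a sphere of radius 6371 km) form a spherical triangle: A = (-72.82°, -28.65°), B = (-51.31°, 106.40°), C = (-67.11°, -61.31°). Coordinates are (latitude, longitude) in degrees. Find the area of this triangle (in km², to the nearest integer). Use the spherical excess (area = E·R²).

Side lengths (central angles): a = 1.0684, b = 0.2155, c = 0.9084 rad; semiperimeter s = 1.0961.
By l'Huilier's theorem, tan(E/4) = √[tan(s/2) tan((s−a)/2) tan((s−b)/2) tan((s−c)/2)], giving spherical excess E = 0.0775 rad.
Area = E·R² = 0.0775 × (6371)² ≈ 3144843 km².

3144843 km²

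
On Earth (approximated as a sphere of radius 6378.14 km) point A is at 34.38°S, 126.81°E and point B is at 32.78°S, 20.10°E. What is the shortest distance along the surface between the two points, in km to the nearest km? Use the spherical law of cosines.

9340 km

Let φ₁ = -0.6000 rad, φ₂ = -0.5721 rad, and Δλ = -1.8624 rad.
cos c = sin φ₁ sin φ₂ + cos φ₁ cos φ₂ cos Δλ = (-0.5647)(-0.5414) + (0.8253)(0.8408)(-0.2875) = 0.10621,
so c = arccos(0.10621) = 1.46438 rad.
Distance = R·c = 6378.14 × 1.4644 ≈ 9340 km.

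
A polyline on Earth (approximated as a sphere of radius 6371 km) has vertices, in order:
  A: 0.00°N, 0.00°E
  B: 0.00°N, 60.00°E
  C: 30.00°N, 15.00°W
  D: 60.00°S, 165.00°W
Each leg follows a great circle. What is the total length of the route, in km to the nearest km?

Leg A→B: central angle 1.0472 rad, distance 6671.7 km.
Leg B→C: central angle 1.3447 rad, distance 8567.3 km.
Leg C→D: central angle 2.5116 rad, distance 16001.2 km.
Total: 6671.7 + 8567.3 + 16001.2 ≈ 31240 km.

31240 km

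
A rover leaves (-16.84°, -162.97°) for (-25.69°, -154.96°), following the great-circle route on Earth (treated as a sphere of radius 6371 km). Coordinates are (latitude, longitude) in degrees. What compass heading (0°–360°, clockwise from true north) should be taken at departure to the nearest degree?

141°

Δλ = 8.010° = 0.1398 rad.
y = sin Δλ · cos φ₂ = (0.1393)(0.9012) = 0.1256
x = cos φ₁ sin φ₂ − sin φ₁ cos φ₂ cos Δλ = (0.9571)(-0.4335) − (-0.2897)(0.9012)(0.9902) = -0.1564
θ = atan2(y, x) = 141.24°, so the bearing is 141°.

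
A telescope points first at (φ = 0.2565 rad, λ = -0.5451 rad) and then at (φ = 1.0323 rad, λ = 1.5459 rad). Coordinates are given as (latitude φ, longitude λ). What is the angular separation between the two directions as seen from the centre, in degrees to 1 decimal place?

91.6°

With latitudes φ₁ = 14.696°, φ₂ = 59.146° and longitude difference Δλ = 119.805°:
cos c = sin φ₁ sin φ₂ + cos φ₁ cos φ₂ cos Δλ = (0.2537)(0.8585) + (0.9673)(0.5128)(-0.4971) = -0.02878,
so c = arccos(-0.02878) = 1.59958 rad.
So the angular separation is 91.6°.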